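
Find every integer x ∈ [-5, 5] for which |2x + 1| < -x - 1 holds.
Over all integers in [-5, 5], LHS − RHS is smallest at x = -1, where it equals 1:
x = -1: LHS = |2·(-1) + 1| = |-1| = 1, RHS = -(-1) - 1 = 0; 1 < 0 — FAILS
At the ends of the range:
x = -5: LHS = |2·(-5) + 1| = |-9| = 9, RHS = -(-5) - 1 = 4; 9 < 4 — FAILS
x = 5: LHS = |2·5 + 1| = |11| = 11, RHS = -5 - 1 = -6; 11 < -6 — FAILS
Hence LHS − RHS is never negative, i.e. LHS ≥ RHS throughout, so the claimed relation (<) fails for every integer in [-5, 5].

Answer: None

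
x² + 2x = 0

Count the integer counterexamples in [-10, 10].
Counterexamples in [-10, 10]: {-10, -9, -8, -7, -6, -5, -4, -3, -1, 1, 2, 3, 4, 5, 6, 7, 8, 9, 10}.

Counting them gives 19 values.

Answer: 19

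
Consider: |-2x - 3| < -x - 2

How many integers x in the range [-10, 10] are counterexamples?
Counterexamples in [-10, 10]: {-10, -9, -8, -7, -6, -5, -4, -3, -2, -1, 0, 1, 2, 3, 4, 5, 6, 7, 8, 9, 10}.

Counting them gives 21 values.

Answer: 21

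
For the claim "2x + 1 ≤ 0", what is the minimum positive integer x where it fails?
Testing positive integers:
x = 1: LHS = 2·1 + 1 = 3; 3 ≤ 0 — FAILS  ← smallest positive counterexample

Answer: x = 1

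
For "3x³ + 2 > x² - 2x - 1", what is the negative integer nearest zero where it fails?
Testing negative integers from -1 downward:
x = -1: LHS = 3·(-1)³ + 2 = -1, RHS = (-1)² - 2·(-1) - 1 = 2; -1 > 2 — FAILS  ← closest negative counterexample to 0

Answer: x = -1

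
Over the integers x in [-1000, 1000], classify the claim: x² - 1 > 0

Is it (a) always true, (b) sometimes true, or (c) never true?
Holds at x = 2: LHS = 2² - 1 = 3; 3 > 0 — holds
Fails at x = 0: LHS = 0² - 1 = -1; -1 > 0 — FAILS
It is satisfied by some integers in the range but not all.

Answer: Sometimes true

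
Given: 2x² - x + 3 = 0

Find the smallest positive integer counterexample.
Testing positive integers:
x = 1: LHS = 2·1² - 1 + 3 = 4; 4 = 0 — FAILS  ← smallest positive counterexample

Answer: x = 1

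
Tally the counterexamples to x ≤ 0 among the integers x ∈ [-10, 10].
Counterexamples in [-10, 10]: {1, 2, 3, 4, 5, 6, 7, 8, 9, 10}.

Counting them gives 10 values.

Answer: 10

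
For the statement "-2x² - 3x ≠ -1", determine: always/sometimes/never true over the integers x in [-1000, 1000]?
Track d = LHS − RHS over the integers in [-1000, 1000]. Equality would need d = 0, but d changes sign only between consecutive integers, jumping over 0:
x = -2: LHS = -2·(-2)² - 3·(-2) = -2; -2 ≠ -1 — holds  (d = -1)
x = -1: LHS = -2·(-1)² - 3·(-1) = 1; 1 ≠ -1 — holds  (d = 2)
x = 0: LHS = -2·0² - 3·0 = 0; 0 ≠ -1 — holds  (d = 1)
x = 1: LHS = -2·1² - 3·1 = -5; -5 ≠ -1 — holds  (d = -4)
Away from these crossings d keeps a constant sign, and checking every integer in [-1000, 1000] confirms d ≠ 0 throughout. Hence the two sides are never equal, so the relation holds for every integer in [-1000, 1000].

No counterexample exists.

Answer: Always true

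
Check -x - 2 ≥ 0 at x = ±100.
x = 100: LHS = -100 - 2 = -102; -102 ≥ 0 — FAILS
x = -100: LHS = -(-100) - 2 = 98; 98 ≥ 0 — holds

Answer: Partially: fails for x = 100, holds for x = -100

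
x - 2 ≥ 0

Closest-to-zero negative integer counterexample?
Testing negative integers from -1 downward:
x = -1: LHS = (-1) - 2 = -3; -3 ≥ 0 — FAILS  ← closest negative counterexample to 0

Answer: x = -1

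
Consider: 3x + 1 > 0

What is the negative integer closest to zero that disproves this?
Testing negative integers from -1 downward:
x = -1: LHS = 3·(-1) + 1 = -2; -2 > 0 — FAILS  ← closest negative counterexample to 0

Answer: x = -1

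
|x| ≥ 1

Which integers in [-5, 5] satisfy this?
Holds for: {-5, -4, -3, -2, -1, 1, 2, 3, 4, 5}
Fails for: {0}

Answer: {-5, -4, -3, -2, -1, 1, 2, 3, 4, 5}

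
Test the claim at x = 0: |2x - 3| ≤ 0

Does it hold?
x = 0: LHS = |2·0 - 3| = |-3| = 3; 3 ≤ 0 — FAILS

The relation fails at x = 0, so x = 0 is a counterexample.

Answer: No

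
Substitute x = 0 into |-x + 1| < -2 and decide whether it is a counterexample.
Substitute x = 0 into the relation:
x = 0: LHS = |-0 + 1| = |1| = 1; 1 < -2 — FAILS

Since the claim fails at x = 0, this value is a counterexample.

Answer: Yes, x = 0 is a counterexample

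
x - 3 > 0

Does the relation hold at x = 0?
x = 0: LHS = 0 - 3 = -3; -3 > 0 — FAILS

The relation fails at x = 0, so x = 0 is a counterexample.

Answer: No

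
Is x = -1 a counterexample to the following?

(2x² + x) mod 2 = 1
Substitute x = -1 into the relation:
x = -1: LHS = (2·(-1)² + (-1)) mod 2 = 1 mod 2 = 1; 1 = 1 — holds

The claim holds here, so x = -1 is not a counterexample. (A counterexample exists elsewhere, e.g. x = 0.)

Answer: No, x = -1 is not a counterexample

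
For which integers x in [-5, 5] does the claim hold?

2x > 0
Holds for: {1, 2, 3, 4, 5}
Fails for: {-5, -4, -3, -2, -1, 0}

Answer: {1, 2, 3, 4, 5}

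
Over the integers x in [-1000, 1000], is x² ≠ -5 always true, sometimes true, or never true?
Over all integers in [-1000, 1000], LHS − RHS is always positive; it is smallest at x = 0, where it equals 5:
x = 0: LHS = 0² = 0; 0 ≠ -5 — holds
At the ends of the range:
x = -1000: LHS = (-1000)² = 1000000; 1000000 ≠ -5 — holds
x = 1000: LHS = 1000² = 1000000; 1000000 ≠ -5 — holds
Hence LHS − RHS is never 0, i.e. the two sides are never equal, so the relation holds for every integer in [-1000, 1000].

No counterexample exists.

Answer: Always true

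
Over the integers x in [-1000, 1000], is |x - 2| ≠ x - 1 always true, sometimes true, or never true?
Track d = LHS − RHS over the integers in [-1000, 1000]. Equality would need d = 0, but d changes sign only between consecutive integers, jumping over 0:
x = 1: LHS = |1 - 2| = |-1| = 1, RHS = 1 - 1 = 0; 1 ≠ 0 — holds  (d = 1)
x = 2: LHS = |2 - 2| = |0| = 0, RHS = 2 - 1 = 1; 0 ≠ 1 — holds  (d = -1)
Away from these crossings d keeps a constant sign, and checking every integer in [-1000, 1000] confirms d ≠ 0 throughout. Hence the two sides are never equal, so the relation holds for every integer in [-1000, 1000].

No counterexample exists.

Answer: Always true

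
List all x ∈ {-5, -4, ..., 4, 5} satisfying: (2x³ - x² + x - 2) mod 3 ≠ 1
Holds for: {-5, -4, -2, -1, 1, 2, 4, 5}
Fails for: {-3, 0, 3}

Answer: {-5, -4, -2, -1, 1, 2, 4, 5}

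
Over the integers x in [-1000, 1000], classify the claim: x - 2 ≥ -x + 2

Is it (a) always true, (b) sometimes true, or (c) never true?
Holds at x = 2: LHS = 2 - 2 = 0, RHS = -2 + 2 = 0; 0 ≥ 0 — holds
Fails at x = 0: LHS = 0 - 2 = -2, RHS = -0 + 2 = 2; -2 ≥ 2 — FAILS
It is satisfied by some integers in the range but not all.

Answer: Sometimes true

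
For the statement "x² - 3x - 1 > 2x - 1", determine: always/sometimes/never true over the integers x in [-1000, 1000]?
Holds at x = -1: LHS = (-1)² - 3·(-1) - 1 = 3, RHS = 2·(-1) - 1 = -3; 3 > -3 — holds
Fails at x = 0: LHS = 0² - 3·0 - 1 = -1, RHS = 2·0 - 1 = -1; -1 > -1 — FAILS
It is satisfied by some integers in the range but not all.

Answer: Sometimes true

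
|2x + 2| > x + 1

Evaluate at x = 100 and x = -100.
x = 100: LHS = |2·100 + 2| = |202| = 202, RHS = 100 + 1 = 101; 202 > 101 — holds
x = -100: LHS = |2·(-100) + 2| = |-198| = 198, RHS = (-100) + 1 = -99; 198 > -99 — holds

Answer: Yes, holds for both x = 100 and x = -100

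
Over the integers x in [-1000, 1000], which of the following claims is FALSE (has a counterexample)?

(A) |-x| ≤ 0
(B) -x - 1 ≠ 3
(A) x = 1: LHS = |-1| = 1; 1 ≤ 0 — FAILS
(B) x = -4: LHS = -(-4) - 1 = 3; 3 ≠ 3 — FAILS

Answer: Both A and B are false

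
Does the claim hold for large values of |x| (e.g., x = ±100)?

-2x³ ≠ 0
x = 100: LHS = -2·100³ = -2000000; -2000000 ≠ 0 — holds
x = -100: LHS = -2·(-100)³ = 2000000; 2000000 ≠ 0 — holds

Answer: Yes, holds for both x = 100 and x = -100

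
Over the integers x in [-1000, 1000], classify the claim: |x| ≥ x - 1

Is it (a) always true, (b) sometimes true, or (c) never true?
Over all integers in [-1000, 1000], LHS − RHS is smallest at x = 0, where it equals 1:
x = 0: LHS = |0| = 0, RHS = 0 - 1 = -1; 0 ≥ -1 — holds
At the ends of the range:
x = -1000: LHS = |-1000| = 1000, RHS = (-1000) - 1 = -1001; 1000 ≥ -1001 — holds
x = 1000: LHS = |1000| = 1000, RHS = 1000 - 1 = 999; 1000 ≥ 999 — holds
Hence LHS − RHS is never negative, i.e. LHS ≥ RHS throughout, so the relation holds for every integer in [-1000, 1000].

No counterexample exists.

Answer: Always true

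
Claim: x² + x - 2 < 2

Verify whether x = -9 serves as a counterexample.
Substitute x = -9 into the relation:
x = -9: LHS = (-9)² + (-9) - 2 = 70; 70 < 2 — FAILS

Since the claim fails at x = -9, this value is a counterexample.

Answer: Yes, x = -9 is a counterexample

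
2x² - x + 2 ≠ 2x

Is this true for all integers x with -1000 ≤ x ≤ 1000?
Over all integers in [-1000, 1000], LHS − RHS is always positive; it is smallest at x = 1, where it equals 1:
x = 1: LHS = 2·1² - 1 + 2 = 3, RHS = 2·1 = 2; 3 ≠ 2 — holds
At the ends of the range:
x = -1000: LHS = 2·(-1000)² - (-1000) + 2 = 2001002, RHS = 2·(-1000) = -2000; 2001002 ≠ -2000 — holds
x = 1000: LHS = 2·1000² - 1000 + 2 = 1999002, RHS = 2·1000 = 2000; 1999002 ≠ 2000 — holds
Hence LHS − RHS is never 0, i.e. the two sides are never equal, so the relation holds for every integer in [-1000, 1000].

No counterexample exists.

Answer: True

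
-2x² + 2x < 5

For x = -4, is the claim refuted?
Substitute x = -4 into the relation:
x = -4: LHS = -2·(-4)² + 2·(-4) = -40; -40 < 5 — holds

The relation holds at x = -4, so it is not a counterexample.

Answer: No, x = -4 is not a counterexample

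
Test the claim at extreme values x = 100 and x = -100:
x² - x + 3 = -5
x = 100: LHS = 100² - 100 + 3 = 9903; 9903 = -5 — FAILS
x = -100: LHS = (-100)² - (-100) + 3 = 10103; 10103 = -5 — FAILS

Answer: No, fails for both x = 100 and x = -100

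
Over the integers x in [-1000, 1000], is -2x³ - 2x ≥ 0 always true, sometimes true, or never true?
Holds at x = 0: LHS = -2·0³ - 2·0 = 0; 0 ≥ 0 — holds
Fails at x = 1: LHS = -2·1³ - 2·1 = -4; -4 ≥ 0 — FAILS
It is satisfied by some integers in the range but not all.

Answer: Sometimes true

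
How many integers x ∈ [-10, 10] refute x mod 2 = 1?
Counterexamples in [-10, 10]: {-10, -8, -6, -4, -2, 0, 2, 4, 6, 8, 10}.

Counting them gives 11 values.

Answer: 11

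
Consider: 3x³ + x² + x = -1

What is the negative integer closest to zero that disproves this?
Testing negative integers from -1 downward:
x = -1: LHS = 3·(-1)³ + (-1)² + (-1) = -3; -3 = -1 — FAILS  ← closest negative counterexample to 0

Answer: x = -1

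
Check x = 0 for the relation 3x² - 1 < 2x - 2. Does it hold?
x = 0: LHS = 3·0² - 1 = -1, RHS = 2·0 - 2 = -2; -1 < -2 — FAILS

The relation fails at x = 0, so x = 0 is a counterexample.

Answer: No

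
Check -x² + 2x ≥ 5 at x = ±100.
x = 100: LHS = -100² + 2·100 = -9800; -9800 ≥ 5 — FAILS
x = -100: LHS = -(-100)² + 2·(-100) = -10200; -10200 ≥ 5 — FAILS

Answer: No, fails for both x = 100 and x = -100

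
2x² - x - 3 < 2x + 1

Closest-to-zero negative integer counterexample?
Testing negative integers from -1 downward:
x = -1: LHS = 2·(-1)² - (-1) - 3 = 0, RHS = 2·(-1) + 1 = -1; 0 < -1 — FAILS  ← closest negative counterexample to 0

Answer: x = -1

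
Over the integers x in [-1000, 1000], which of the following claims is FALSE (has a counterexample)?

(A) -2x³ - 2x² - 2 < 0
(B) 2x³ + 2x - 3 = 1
(A) x = -2: LHS = -2·(-2)³ - 2·(-2)² - 2 = 6; 6 < 0 — FAILS
(B) x = 0: LHS = 2·0³ + 2·0 - 3 = -3; -3 = 1 — FAILS

Answer: Both A and B are false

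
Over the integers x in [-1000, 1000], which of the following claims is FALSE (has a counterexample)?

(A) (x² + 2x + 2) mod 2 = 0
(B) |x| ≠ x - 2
(A) x = 1: LHS = (1² + 2·1 + 2) mod 2 = 5 mod 2 = 1; 1 = 0 — FAILS

(B) Over all integers in [-1000, 1000], LHS − RHS is always positive; it is smallest at x = 0, where it equals 2:
x = 0: LHS = |0| = 0, RHS = 0 - 2 = -2; 0 ≠ -2 — holds
At the ends of the range:
x = -1000: LHS = |-1000| = 1000, RHS = (-1000) - 2 = -1002; 1000 ≠ -1002 — holds
x = 1000: LHS = |1000| = 1000, RHS = 1000 - 2 = 998; 1000 ≠ 998 — holds
Hence LHS − RHS is never 0, i.e. the two sides are never equal, so the relation holds for every integer in [-1000, 1000].

Only (A) has a counterexample.

Answer: A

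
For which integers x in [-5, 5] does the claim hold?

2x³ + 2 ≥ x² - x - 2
Holds for: {-1, 0, 1, 2, 3, 4, 5}
Fails for: {-5, -4, -3, -2}

Answer: {-1, 0, 1, 2, 3, 4, 5}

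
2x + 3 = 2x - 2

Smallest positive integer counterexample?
Testing positive integers:
x = 1: LHS = 2·1 + 3 = 5, RHS = 2·1 - 2 = 0; 5 = 0 — FAILS  ← smallest positive counterexample

Answer: x = 1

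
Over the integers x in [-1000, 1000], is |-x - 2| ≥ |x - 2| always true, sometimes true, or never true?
Holds at x = 0: LHS = |-0 - 2| = |-2| = 2, RHS = |0 - 2| = |-2| = 2; 2 ≥ 2 — holds
Fails at x = -1: LHS = |-(-1) - 2| = |-1| = 1, RHS = |(-1) - 2| = |-3| = 3; 1 ≥ 3 — FAILS
It is satisfied by some integers in the range but not all.

Answer: Sometimes true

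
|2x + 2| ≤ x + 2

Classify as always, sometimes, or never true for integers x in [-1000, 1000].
Holds at x = 0: LHS = |2·0 + 2| = |2| = 2, RHS = 0 + 2 = 2; 2 ≤ 2 — holds
Fails at x = 1: LHS = |2·1 + 2| = |4| = 4, RHS = 1 + 2 = 3; 4 ≤ 3 — FAILS
It is satisfied by some integers in the range but not all.

Answer: Sometimes true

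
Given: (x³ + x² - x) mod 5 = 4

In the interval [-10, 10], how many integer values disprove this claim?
Counterexamples in [-10, 10]: {-10, -9, -8, -7, -6, -5, -4, -3, -2, -1, 0, 1, 2, 3, 4, 5, 6, 7, 8, 9, 10}.

Counting them gives 21 values.

Answer: 21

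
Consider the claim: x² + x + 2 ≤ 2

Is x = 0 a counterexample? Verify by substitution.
Substitute x = 0 into the relation:
x = 0: LHS = 0² + 0 + 2 = 2; 2 ≤ 2 — holds

The claim holds here, so x = 0 is not a counterexample. (A counterexample exists elsewhere, e.g. x = 1.)

Answer: No, x = 0 is not a counterexample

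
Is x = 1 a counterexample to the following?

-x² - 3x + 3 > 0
Substitute x = 1 into the relation:
x = 1: LHS = -1² - 3·1 + 3 = -1; -1 > 0 — FAILS

Since the claim fails at x = 1, this value is a counterexample.

Answer: Yes, x = 1 is a counterexample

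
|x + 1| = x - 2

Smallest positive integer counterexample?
Testing positive integers:
x = 1: LHS = |1 + 1| = |2| = 2, RHS = 1 - 2 = -1; 2 = -1 — FAILS  ← smallest positive counterexample

Answer: x = 1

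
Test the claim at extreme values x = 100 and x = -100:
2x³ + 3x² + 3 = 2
x = 100: LHS = 2·100³ + 3·100² + 3 = 2030003; 2030003 = 2 — FAILS
x = -100: LHS = 2·(-100)³ + 3·(-100)² + 3 = -1969997; -1969997 = 2 — FAILS

Answer: No, fails for both x = 100 and x = -100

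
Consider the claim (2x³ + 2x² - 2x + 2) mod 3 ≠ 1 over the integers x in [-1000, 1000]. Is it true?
The claim fails at x = 1:
x = 1: LHS = (2·1³ + 2·1² - 2·1 + 2) mod 3 = 4 mod 3 = 1; 1 ≠ 1 — FAILS

Because a single integer refutes it, the statement is false.

Answer: False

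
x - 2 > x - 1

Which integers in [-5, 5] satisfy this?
Over all integers in [-5, 5], LHS − RHS is largest at x = 0, where it equals -1:
x = 0: LHS = 0 - 2 = -2, RHS = 0 - 1 = -1; -2 > -1 — FAILS
At the ends of the range:
x = -5: LHS = (-5) - 2 = -7, RHS = (-5) - 1 = -6; -7 > -6 — FAILS
x = 5: LHS = 5 - 2 = 3, RHS = 5 - 1 = 4; 3 > 4 — FAILS
Hence LHS − RHS is never positive, i.e. LHS ≤ RHS throughout, so the claimed relation (>) fails for every integer in [-5, 5].

Answer: None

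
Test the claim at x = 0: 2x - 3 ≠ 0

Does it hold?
x = 0: LHS = 2·0 - 3 = -3; -3 ≠ 0 — holds

The relation is satisfied at x = 0.

Answer: Yes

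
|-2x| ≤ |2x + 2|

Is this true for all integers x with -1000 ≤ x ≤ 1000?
The claim fails at x = -1:
x = -1: LHS = |-2·(-1)| = |2| = 2, RHS = |2·(-1) + 2| = |0| = 0; 2 ≤ 0 — FAILS

Because a single integer refutes it, the statement is false.

Answer: False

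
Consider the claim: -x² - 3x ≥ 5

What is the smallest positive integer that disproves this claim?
Testing positive integers:
x = 1: LHS = -1² - 3·1 = -4; -4 ≥ 5 — FAILS  ← smallest positive counterexample

Answer: x = 1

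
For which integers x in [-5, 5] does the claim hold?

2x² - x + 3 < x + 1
Over all integers in [-5, 5], LHS − RHS is smallest at x = 0, where it equals 2:
x = 0: LHS = 2·0² - 0 + 3 = 3, RHS = 0 + 1 = 1; 3 < 1 — FAILS
At the ends of the range:
x = -5: LHS = 2·(-5)² - (-5) + 3 = 58, RHS = (-5) + 1 = -4; 58 < -4 — FAILS
x = 5: LHS = 2·5² - 5 + 3 = 48, RHS = 5 + 1 = 6; 48 < 6 — FAILS
Hence LHS − RHS is never negative, i.e. LHS ≥ RHS throughout, so the claimed relation (<) fails for every integer in [-5, 5].

Answer: None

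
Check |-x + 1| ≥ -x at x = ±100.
x = 100: LHS = |-100 + 1| = |-99| = 99; 99 ≥ -100 — holds
x = -100: LHS = |-(-100) + 1| = |101| = 101, RHS = -(-100) = 100; 101 ≥ 100 — holds

Answer: Yes, holds for both x = 100 and x = -100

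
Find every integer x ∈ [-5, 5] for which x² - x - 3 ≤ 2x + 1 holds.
Holds for: {-1, 0, 1, 2, 3, 4}
Fails for: {-5, -4, -3, -2, 5}

Answer: {-1, 0, 1, 2, 3, 4}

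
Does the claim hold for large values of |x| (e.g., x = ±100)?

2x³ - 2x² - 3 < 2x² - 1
x = 100: LHS = 2·100³ - 2·100² - 3 = 1979997, RHS = 2·100² - 1 = 19999; 1979997 < 19999 — FAILS
x = -100: LHS = 2·(-100)³ - 2·(-100)² - 3 = -2020003, RHS = 2·(-100)² - 1 = 19999; -2020003 < 19999 — holds

Answer: Partially: fails for x = 100, holds for x = -100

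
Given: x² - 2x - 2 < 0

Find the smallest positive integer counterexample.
Testing positive integers:
x = 1: LHS = 1² - 2·1 - 2 = -3; -3 < 0 — holds
x = 2: LHS = 2² - 2·2 - 2 = -2; -2 < 0 — holds
x = 3: LHS = 3² - 2·3 - 2 = 1; 1 < 0 — FAILS  ← smallest positive counterexample

Answer: x = 3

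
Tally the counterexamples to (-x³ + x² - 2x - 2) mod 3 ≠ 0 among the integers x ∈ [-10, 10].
For a polynomial with integer coefficients, its value mod 3 depends only on x mod 3, so it suffices to check one representative of each residue class, x = 0, 1, 2:
x = 0: LHS = (-0³ + 0² - 2·0 - 2) mod 3 = (-2) mod 3 = 1; 1 ≠ 0 — holds
x = 1: LHS = (-1³ + 1² - 2·1 - 2) mod 3 = (-4) mod 3 = 2; 2 ≠ 0 — holds
x = 2: LHS = (-2³ + 2² - 2·2 - 2) mod 3 = (-10) mod 3 = 2; 2 ≠ 0 — holds
The relation holds in every residue class, so the relation holds for every integer in [-10, 10].

No counterexample appears in that range.

Answer: 0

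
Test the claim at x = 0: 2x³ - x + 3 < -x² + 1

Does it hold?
x = 0: LHS = 2·0³ - 0 + 3 = 3, RHS = -0² + 1 = 1; 3 < 1 — FAILS

The relation fails at x = 0, so x = 0 is a counterexample.

Answer: No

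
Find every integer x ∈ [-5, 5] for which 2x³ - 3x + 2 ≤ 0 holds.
Holds for: {-5, -4, -3, -2}
Fails for: {-1, 0, 1, 2, 3, 4, 5}

Answer: {-5, -4, -3, -2}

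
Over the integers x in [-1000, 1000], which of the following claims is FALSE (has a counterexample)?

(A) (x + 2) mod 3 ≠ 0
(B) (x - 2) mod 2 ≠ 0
(A) x = 1: LHS = (1 + 2) mod 3 = 3 mod 3 = 0; 0 ≠ 0 — FAILS
(B) x = 0: LHS = (0 - 2) mod 2 = (-2) mod 2 = 0; 0 ≠ 0 — FAILS

Answer: Both A and B are false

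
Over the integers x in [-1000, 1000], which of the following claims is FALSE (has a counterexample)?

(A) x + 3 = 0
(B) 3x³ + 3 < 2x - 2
(A) x = 0: LHS = 0 + 3 = 3; 3 = 0 — FAILS
(B) x = 0: LHS = 3·0³ + 3 = 3, RHS = 2·0 - 2 = -2; 3 < -2 — FAILS

Answer: Both A and B are false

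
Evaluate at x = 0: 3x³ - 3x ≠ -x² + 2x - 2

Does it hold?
x = 0: LHS = 3·0³ - 3·0 = 0, RHS = -0² + 2·0 - 2 = -2; 0 ≠ -2 — holds

The relation is satisfied at x = 0.

Answer: Yes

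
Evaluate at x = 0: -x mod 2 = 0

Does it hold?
x = 0: LHS = (-0) mod 2 = 0 mod 2 = 0; 0 = 0 — holds

The relation is satisfied at x = 0.

Answer: Yes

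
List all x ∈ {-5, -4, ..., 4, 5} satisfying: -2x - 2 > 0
Holds for: {-5, -4, -3, -2}
Fails for: {-1, 0, 1, 2, 3, 4, 5}

Answer: {-5, -4, -3, -2}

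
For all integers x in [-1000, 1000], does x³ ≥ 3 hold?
The claim fails at x = 0:
x = 0: LHS = 0³ = 0; 0 ≥ 3 — FAILS

Because a single integer refutes it, the statement is false.

Answer: False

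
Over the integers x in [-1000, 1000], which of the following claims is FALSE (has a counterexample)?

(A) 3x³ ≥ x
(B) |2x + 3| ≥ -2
(A) x = -1: LHS = 3·(-1)³ = -3; -3 ≥ -1 — FAILS

(B) An absolute value is never negative, so the left side is ≥ 0 for every x, while the right side is -2. Tightest case in [-1000, 1000] is x = -1:
x = -1: LHS = |2·(-1) + 3| = |1| = 1; 1 ≥ -2 — holds
Hence LHS − RHS is never negative, i.e. LHS ≥ RHS throughout, so the relation holds for every integer in [-1000, 1000].

Only (A) has a counterexample.

Answer: A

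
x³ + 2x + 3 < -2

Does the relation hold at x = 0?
x = 0: LHS = 0³ + 2·0 + 3 = 3; 3 < -2 — FAILS

The relation fails at x = 0, so x = 0 is a counterexample.

Answer: No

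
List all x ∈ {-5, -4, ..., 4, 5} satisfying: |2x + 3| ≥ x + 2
Over all integers in [-5, 5], LHS − RHS is smallest at x = -1, where it equals 0:
x = -1: LHS = |2·(-1) + 3| = |1| = 1, RHS = (-1) + 2 = 1; 1 ≥ 1 — holds
At the ends of the range:
x = -5: LHS = |2·(-5) + 3| = |-7| = 7, RHS = (-5) + 2 = -3; 7 ≥ -3 — holds
x = 5: LHS = |2·5 + 3| = |13| = 13, RHS = 5 + 2 = 7; 13 ≥ 7 — holds
Hence LHS − RHS is never negative, i.e. LHS ≥ RHS throughout, so the relation holds for every integer in [-5, 5].

Answer: All integers in [-5, 5]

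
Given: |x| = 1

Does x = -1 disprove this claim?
Substitute x = -1 into the relation:
x = -1: LHS = |-1| = 1; 1 = 1 — holds

The claim holds here, so x = -1 is not a counterexample. (A counterexample exists elsewhere, e.g. x = 0.)

Answer: No, x = -1 is not a counterexample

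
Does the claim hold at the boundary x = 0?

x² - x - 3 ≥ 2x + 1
x = 0: LHS = 0² - 0 - 3 = -3, RHS = 2·0 + 1 = 1; -3 ≥ 1 — FAILS

The relation fails at x = 0, so x = 0 is a counterexample.

Answer: No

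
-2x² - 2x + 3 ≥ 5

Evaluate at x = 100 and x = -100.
x = 100: LHS = -2·100² - 2·100 + 3 = -20197; -20197 ≥ 5 — FAILS
x = -100: LHS = -2·(-100)² - 2·(-100) + 3 = -19797; -19797 ≥ 5 — FAILS

Answer: No, fails for both x = 100 and x = -100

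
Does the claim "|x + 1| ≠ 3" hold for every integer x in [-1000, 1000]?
The claim fails at x = 2:
x = 2: LHS = |2 + 1| = |3| = 3; 3 ≠ 3 — FAILS

Because a single integer refutes it, the statement is false.

Answer: False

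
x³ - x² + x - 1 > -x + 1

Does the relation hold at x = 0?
x = 0: LHS = 0³ - 0² + 0 - 1 = -1, RHS = -0 + 1 = 1; -1 > 1 — FAILS

The relation fails at x = 0, so x = 0 is a counterexample.

Answer: No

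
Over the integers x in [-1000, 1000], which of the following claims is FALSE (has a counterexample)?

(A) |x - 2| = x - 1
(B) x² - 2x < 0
(A) x = 0: LHS = |0 - 2| = |-2| = 2, RHS = 0 - 1 = -1; 2 = -1 — FAILS
(B) x = 0: LHS = 0² - 2·0 = 0; 0 < 0 — FAILS

Answer: Both A and B are false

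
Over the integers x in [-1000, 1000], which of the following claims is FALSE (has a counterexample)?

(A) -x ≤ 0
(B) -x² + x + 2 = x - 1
(A) x = -1: LHS = -(-1) = 1; 1 ≤ 0 — FAILS
(B) x = 0: LHS = -0² + 0 + 2 = 2, RHS = 0 - 1 = -1; 2 = -1 — FAILS

Answer: Both A and B are false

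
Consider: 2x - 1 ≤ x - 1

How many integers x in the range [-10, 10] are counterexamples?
Counterexamples in [-10, 10]: {1, 2, 3, 4, 5, 6, 7, 8, 9, 10}.

Counting them gives 10 values.

Answer: 10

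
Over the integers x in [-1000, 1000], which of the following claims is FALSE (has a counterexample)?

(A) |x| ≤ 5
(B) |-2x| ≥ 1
(A) x = 6: LHS = |6| = 6; 6 ≤ 5 — FAILS
(B) x = 0: LHS = |-2·0| = |0| = 0; 0 ≥ 1 — FAILS

Answer: Both A and B are false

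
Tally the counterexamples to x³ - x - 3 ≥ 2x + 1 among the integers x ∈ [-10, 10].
Counterexamples in [-10, 10]: {-10, -9, -8, -7, -6, -5, -4, -3, -2, -1, 0, 1, 2}.

Counting them gives 13 values.

Answer: 13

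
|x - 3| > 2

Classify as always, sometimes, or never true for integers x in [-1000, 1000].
Holds at x = 0: LHS = |0 - 3| = |-3| = 3; 3 > 2 — holds
Fails at x = 1: LHS = |1 - 3| = |-2| = 2; 2 > 2 — FAILS
It is satisfied by some integers in the range but not all.

Answer: Sometimes true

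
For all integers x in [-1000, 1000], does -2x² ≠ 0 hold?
The claim fails at x = 0:
x = 0: LHS = -2·0² = 0; 0 ≠ 0 — FAILS

Because a single integer refutes it, the statement is false.

Answer: False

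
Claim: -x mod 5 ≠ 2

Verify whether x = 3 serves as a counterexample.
Substitute x = 3 into the relation:
x = 3: LHS = (-3) mod 5 = 2; 2 ≠ 2 — FAILS

Since the claim fails at x = 3, this value is a counterexample.

Answer: Yes, x = 3 is a counterexample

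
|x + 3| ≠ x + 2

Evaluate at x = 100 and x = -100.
x = 100: LHS = |100 + 3| = |103| = 103, RHS = 100 + 2 = 102; 103 ≠ 102 — holds
x = -100: LHS = |(-100) + 3| = |-97| = 97, RHS = (-100) + 2 = -98; 97 ≠ -98 — holds

Answer: Yes, holds for both x = 100 and x = -100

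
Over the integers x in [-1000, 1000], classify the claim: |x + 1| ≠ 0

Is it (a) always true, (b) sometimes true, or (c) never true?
Holds at x = 0: LHS = |0 + 1| = |1| = 1; 1 ≠ 0 — holds
Fails at x = -1: LHS = |(-1) + 1| = |0| = 0; 0 ≠ 0 — FAILS
It is satisfied by some integers in the range but not all.

Answer: Sometimes true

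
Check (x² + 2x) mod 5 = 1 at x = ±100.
x = 100: LHS = (100² + 2·100) mod 5 = 10200 mod 5 = 0; 0 = 1 — FAILS
x = -100: LHS = ((-100)² + 2·(-100)) mod 5 = 9800 mod 5 = 0; 0 = 1 — FAILS

Answer: No, fails for both x = 100 and x = -100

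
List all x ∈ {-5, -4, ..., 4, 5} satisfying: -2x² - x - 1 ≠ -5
Track d = LHS − RHS over the integers in [-5, 5]. Equality would need d = 0, but d changes sign only between consecutive integers, jumping over 0:
x = -2: LHS = -2·(-2)² - (-2) - 1 = -7; -7 ≠ -5 — holds  (d = -2)
x = -1: LHS = -2·(-1)² - (-1) - 1 = -2; -2 ≠ -5 — holds  (d = 3)
x = 1: LHS = -2·1² - 1 - 1 = -4; -4 ≠ -5 — holds  (d = 1)
x = 2: LHS = -2·2² - 2 - 1 = -11; -11 ≠ -5 — holds  (d = -6)
Away from these crossings d keeps a constant sign, and checking every integer in [-5, 5] confirms d ≠ 0 throughout. Hence the two sides are never equal, so the relation holds for every integer in [-5, 5].

Answer: All integers in [-5, 5]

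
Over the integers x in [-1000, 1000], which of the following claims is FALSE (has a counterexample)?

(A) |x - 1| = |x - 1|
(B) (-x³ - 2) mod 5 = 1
(A) LHS − RHS = 0 at every integer in [-1000, 1000]; the two sides always agree. For instance:
x = -1000: LHS = |(-1000) - 1| = |-1001| = 1001, RHS = |(-1000) - 1| = |-1001| = 1001; 1001 = 1001 — holds
x = 0: LHS = |0 - 1| = |-1| = 1, RHS = |0 - 1| = |-1| = 1; 1 = 1 — holds
x = 1000: LHS = |1000 - 1| = |999| = 999, RHS = |1000 - 1| = |999| = 999; 999 = 999 — holds
The sides are never unequal, so the relation holds for every integer in [-1000, 1000].

(B) x = 0: LHS = (-0³ - 2) mod 5 = (-2) mod 5 = 3; 3 = 1 — FAILS

Only (B) has a counterexample.

Answer: B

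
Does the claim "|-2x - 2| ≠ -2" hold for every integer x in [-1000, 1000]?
An absolute value is never negative, so the left side is ≥ 0 for every x, while the right side is -2. Tightest case in [-1000, 1000] is x = -1:
x = -1: LHS = |-2·(-1) - 2| = |0| = 0; 0 ≠ -2 — holds
Hence LHS − RHS is never 0, i.e. the two sides are never equal, so the relation holds for every integer in [-1000, 1000].

No counterexample exists.

Answer: True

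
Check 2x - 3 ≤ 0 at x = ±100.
x = 100: LHS = 2·100 - 3 = 197; 197 ≤ 0 — FAILS
x = -100: LHS = 2·(-100) - 3 = -203; -203 ≤ 0 — holds

Answer: Partially: fails for x = 100, holds for x = -100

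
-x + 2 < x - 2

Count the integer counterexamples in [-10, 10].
Counterexamples in [-10, 10]: {-10, -9, -8, -7, -6, -5, -4, -3, -2, -1, 0, 1, 2}.

Counting them gives 13 values.

Answer: 13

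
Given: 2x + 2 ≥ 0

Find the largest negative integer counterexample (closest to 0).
Testing negative integers from -1 downward:
x = -1: LHS = 2·(-1) + 2 = 0; 0 ≥ 0 — holds
x = -2: LHS = 2·(-2) + 2 = -2; -2 ≥ 0 — FAILS  ← closest negative counterexample to 0

Answer: x = -2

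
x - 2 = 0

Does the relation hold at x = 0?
x = 0: LHS = 0 - 2 = -2; -2 = 0 — FAILS

The relation fails at x = 0, so x = 0 is a counterexample.

Answer: No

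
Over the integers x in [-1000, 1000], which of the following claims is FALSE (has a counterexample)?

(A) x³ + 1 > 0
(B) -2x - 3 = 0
(A) x = -1: LHS = (-1)³ + 1 = 0; 0 > 0 — FAILS
(B) x = 0: LHS = -2·0 - 3 = -3; -3 = 0 — FAILS

Answer: Both A and B are false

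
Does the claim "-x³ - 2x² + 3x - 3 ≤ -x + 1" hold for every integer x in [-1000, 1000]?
The claim fails at x = -4:
x = -4: LHS = -(-4)³ - 2·(-4)² + 3·(-4) - 3 = 17, RHS = -(-4) + 1 = 5; 17 ≤ 5 — FAILS

Because a single integer refutes it, the statement is false.

Answer: False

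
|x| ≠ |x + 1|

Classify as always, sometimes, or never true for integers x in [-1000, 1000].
Track d = LHS − RHS over the integers in [-1000, 1000]. Equality would need d = 0, but d changes sign only between consecutive integers, jumping over 0:
x = -1: LHS = |-1| = 1, RHS = |(-1) + 1| = |0| = 0; 1 ≠ 0 — holds  (d = 1)
x = 0: LHS = |0| = 0, RHS = |0 + 1| = |1| = 1; 0 ≠ 1 — holds  (d = -1)
Away from these crossings d keeps a constant sign, and checking every integer in [-1000, 1000] confirms d ≠ 0 throughout. Hence the two sides are never equal, so the relation holds for every integer in [-1000, 1000].

No counterexample exists.

Answer: Always true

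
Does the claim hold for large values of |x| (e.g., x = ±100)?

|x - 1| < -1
x = 100: LHS = |100 - 1| = |99| = 99; 99 < -1 — FAILS
x = -100: LHS = |(-100) - 1| = |-101| = 101; 101 < -1 — FAILS

Answer: No, fails for both x = 100 and x = -100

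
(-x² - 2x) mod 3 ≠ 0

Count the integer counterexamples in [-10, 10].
Counterexamples in [-10, 10]: {-9, -8, -6, -5, -3, -2, 0, 1, 3, 4, 6, 7, 9, 10}.

Counting them gives 14 values.

Answer: 14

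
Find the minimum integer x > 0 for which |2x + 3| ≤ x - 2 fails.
Testing positive integers:
x = 1: LHS = |2·1 + 3| = |5| = 5, RHS = 1 - 2 = -1; 5 ≤ -1 — FAILS  ← smallest positive counterexample

Answer: x = 1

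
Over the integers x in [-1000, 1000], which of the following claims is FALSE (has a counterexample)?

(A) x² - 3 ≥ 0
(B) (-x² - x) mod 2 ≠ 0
(A) x = 0: LHS = 0² - 3 = -3; -3 ≥ 0 — FAILS
(B) x = 0: LHS = (-0² - 0) mod 2 = 0 mod 2 = 0; 0 ≠ 0 — FAILS

Answer: Both A and B are false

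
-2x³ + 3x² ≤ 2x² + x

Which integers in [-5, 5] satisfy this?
Holds for: {0, 1, 2, 3, 4, 5}
Fails for: {-5, -4, -3, -2, -1}

Answer: {0, 1, 2, 3, 4, 5}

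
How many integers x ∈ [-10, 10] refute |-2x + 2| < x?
Counterexamples in [-10, 10]: {-10, -9, -8, -7, -6, -5, -4, -3, -2, -1, 0, 2, 3, 4, 5, 6, 7, 8, 9, 10}.

Counting them gives 20 values.

Answer: 20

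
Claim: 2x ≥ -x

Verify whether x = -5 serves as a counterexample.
Substitute x = -5 into the relation:
x = -5: LHS = 2·(-5) = -10, RHS = -(-5) = 5; -10 ≥ 5 — FAILS

Since the claim fails at x = -5, this value is a counterexample.

Answer: Yes, x = -5 is a counterexample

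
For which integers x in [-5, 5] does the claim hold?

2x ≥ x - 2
Holds for: {-2, -1, 0, 1, 2, 3, 4, 5}
Fails for: {-5, -4, -3}

Answer: {-2, -1, 0, 1, 2, 3, 4, 5}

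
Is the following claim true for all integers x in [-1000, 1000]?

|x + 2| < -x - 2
The claim fails at x = 0:
x = 0: LHS = |0 + 2| = |2| = 2, RHS = -0 - 2 = -2; 2 < -2 — FAILS

Because a single integer refutes it, the statement is false.

Answer: False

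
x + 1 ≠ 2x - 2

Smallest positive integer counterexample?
Testing positive integers:
x = 1: LHS = 1 + 1 = 2, RHS = 2·1 - 2 = 0; 2 ≠ 0 — holds
x = 2: LHS = 2 + 1 = 3, RHS = 2·2 - 2 = 2; 3 ≠ 2 — holds
x = 3: LHS = 3 + 1 = 4, RHS = 2·3 - 2 = 4; 4 ≠ 4 — FAILS  ← smallest positive counterexample

Answer: x = 3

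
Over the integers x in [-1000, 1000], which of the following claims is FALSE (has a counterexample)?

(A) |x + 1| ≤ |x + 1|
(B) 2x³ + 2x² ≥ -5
(A) Over all integers in [-1000, 1000], LHS − RHS is largest at x = 0, where it equals 0:
x = 0: LHS = |0 + 1| = |1| = 1, RHS = |0 + 1| = |1| = 1; 1 ≤ 1 — holds
At the ends of the range:
x = -1000: LHS = |(-1000) + 1| = |-999| = 999, RHS = |(-1000) + 1| = |-999| = 999; 999 ≤ 999 — holds
x = 1000: LHS = |1000 + 1| = |1001| = 1001, RHS = |1000 + 1| = |1001| = 1001; 1001 ≤ 1001 — holds
Hence LHS − RHS is never positive, i.e. LHS ≤ RHS throughout, so the relation holds for every integer in [-1000, 1000].

(B) x = -2: LHS = 2·(-2)³ + 2·(-2)² = -8; -8 ≥ -5 — FAILS

Only (B) has a counterexample.

Answer: B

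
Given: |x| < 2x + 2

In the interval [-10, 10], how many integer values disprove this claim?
Counterexamples in [-10, 10]: {-10, -9, -8, -7, -6, -5, -4, -3, -2, -1}.

Counting them gives 10 values.

Answer: 10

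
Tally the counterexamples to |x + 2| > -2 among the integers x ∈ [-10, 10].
An absolute value is never negative, so the left side is ≥ 0 for every x, while the right side is -2. Tightest case in [-10, 10] is x = -2:
x = -2: LHS = |(-2) + 2| = |0| = 0; 0 > -2 — holds
Hence LHS − RHS is never zero or negative, i.e. LHS > RHS throughout, so the relation holds for every integer in [-10, 10].

No counterexample appears in that range.

Answer: 0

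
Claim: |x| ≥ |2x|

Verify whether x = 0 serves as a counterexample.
Substitute x = 0 into the relation:
x = 0: LHS = |0| = 0, RHS = |2·0| = |0| = 0; 0 ≥ 0 — holds

The claim holds here, so x = 0 is not a counterexample. (A counterexample exists elsewhere, e.g. x = 1.)

Answer: No, x = 0 is not a counterexample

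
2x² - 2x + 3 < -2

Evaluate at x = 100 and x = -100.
x = 100: LHS = 2·100² - 2·100 + 3 = 19803; 19803 < -2 — FAILS
x = -100: LHS = 2·(-100)² - 2·(-100) + 3 = 20203; 20203 < -2 — FAILS

Answer: No, fails for both x = 100 and x = -100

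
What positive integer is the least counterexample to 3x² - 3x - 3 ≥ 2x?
Testing positive integers:
x = 1: LHS = 3·1² - 3·1 - 3 = -3, RHS = 2·1 = 2; -3 ≥ 2 — FAILS  ← smallest positive counterexample

Answer: x = 1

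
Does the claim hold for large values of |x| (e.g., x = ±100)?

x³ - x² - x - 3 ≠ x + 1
x = 100: LHS = 100³ - 100² - 100 - 3 = 989897, RHS = 100 + 1 = 101; 989897 ≠ 101 — holds
x = -100: LHS = (-100)³ - (-100)² - (-100) - 3 = -1009903, RHS = (-100) + 1 = -99; -1009903 ≠ -99 — holds

Answer: Yes, holds for both x = 100 and x = -100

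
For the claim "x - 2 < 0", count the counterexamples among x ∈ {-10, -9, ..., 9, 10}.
Counterexamples in [-10, 10]: {2, 3, 4, 5, 6, 7, 8, 9, 10}.

Counting them gives 9 values.

Answer: 9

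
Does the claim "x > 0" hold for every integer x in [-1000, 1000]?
The claim fails at x = 0:
x = 0: 0 > 0 — FAILS

Because a single integer refutes it, the statement is false.

Answer: False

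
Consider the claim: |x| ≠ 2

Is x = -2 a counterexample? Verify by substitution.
Substitute x = -2 into the relation:
x = -2: LHS = |-2| = 2; 2 ≠ 2 — FAILS

Since the claim fails at x = -2, this value is a counterexample.

Answer: Yes, x = -2 is a counterexample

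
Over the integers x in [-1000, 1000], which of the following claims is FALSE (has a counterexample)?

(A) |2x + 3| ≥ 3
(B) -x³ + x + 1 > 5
(A) x = -1: LHS = |2·(-1) + 3| = |1| = 1; 1 ≥ 3 — FAILS
(B) x = 0: LHS = -0³ + 0 + 1 = 1; 1 > 5 — FAILS

Answer: Both A and B are false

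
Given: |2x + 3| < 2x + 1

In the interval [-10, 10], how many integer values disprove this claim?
Counterexamples in [-10, 10]: {-10, -9, -8, -7, -6, -5, -4, -3, -2, -1, 0, 1, 2, 3, 4, 5, 6, 7, 8, 9, 10}.

Counting them gives 21 values.

Answer: 21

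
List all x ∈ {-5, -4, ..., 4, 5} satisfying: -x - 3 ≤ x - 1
Holds for: {-1, 0, 1, 2, 3, 4, 5}
Fails for: {-5, -4, -3, -2}

Answer: {-1, 0, 1, 2, 3, 4, 5}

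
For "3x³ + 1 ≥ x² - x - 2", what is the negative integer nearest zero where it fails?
Testing negative integers from -1 downward:
x = -1: LHS = 3·(-1)³ + 1 = -2, RHS = (-1)² - (-1) - 2 = 0; -2 ≥ 0 — FAILS  ← closest negative counterexample to 0

Answer: x = -1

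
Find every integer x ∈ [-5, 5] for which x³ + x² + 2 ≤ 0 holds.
Holds for: {-5, -4, -3, -2}
Fails for: {-1, 0, 1, 2, 3, 4, 5}

Answer: {-5, -4, -3, -2}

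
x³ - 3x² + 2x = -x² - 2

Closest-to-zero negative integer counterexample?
Testing negative integers from -1 downward:
x = -1: LHS = (-1)³ - 3·(-1)² + 2·(-1) = -6, RHS = -(-1)² - 2 = -3; -6 = -3 — FAILS  ← closest negative counterexample to 0

Answer: x = -1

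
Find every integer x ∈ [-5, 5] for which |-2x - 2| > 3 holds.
Holds for: {-5, -4, -3, 1, 2, 3, 4, 5}
Fails for: {-2, -1, 0}

Answer: {-5, -4, -3, 1, 2, 3, 4, 5}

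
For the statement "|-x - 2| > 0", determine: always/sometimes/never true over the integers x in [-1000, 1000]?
Holds at x = 0: LHS = |-0 - 2| = |-2| = 2; 2 > 0 — holds
Fails at x = -2: LHS = |-(-2) - 2| = |0| = 0; 0 > 0 — FAILS
It is satisfied by some integers in the range but not all.

Answer: Sometimes true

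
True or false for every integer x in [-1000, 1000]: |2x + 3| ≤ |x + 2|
The claim fails at x = 0:
x = 0: LHS = |2·0 + 3| = |3| = 3, RHS = |0 + 2| = |2| = 2; 3 ≤ 2 — FAILS

Because a single integer refutes it, the statement is false.

Answer: False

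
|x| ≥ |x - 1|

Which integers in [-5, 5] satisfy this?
Holds for: {1, 2, 3, 4, 5}
Fails for: {-5, -4, -3, -2, -1, 0}

Answer: {1, 2, 3, 4, 5}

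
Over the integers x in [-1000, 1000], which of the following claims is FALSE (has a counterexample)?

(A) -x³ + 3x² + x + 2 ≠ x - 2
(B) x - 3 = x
(A) Track d = LHS − RHS over the integers in [-1000, 1000]. Equality would need d = 0, but d changes sign only between consecutive integers, jumping over 0:
x = 3: LHS = -3³ + 3·3² + 3 + 2 = 5, RHS = 3 - 2 = 1; 5 ≠ 1 — holds  (d = 4)
x = 4: LHS = -4³ + 3·4² + 4 + 2 = -10, RHS = 4 - 2 = 2; -10 ≠ 2 — holds  (d = -12)
Away from these crossings d keeps a constant sign, and checking every integer in [-1000, 1000] confirms d ≠ 0 throughout. Hence the two sides are never equal, so the relation holds for every integer in [-1000, 1000].

(B) x = 0: LHS = 0 - 3 = -3; -3 = 0 — FAILS

Only (B) has a counterexample.

Answer: B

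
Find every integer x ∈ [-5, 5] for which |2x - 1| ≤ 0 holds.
Over all integers in [-5, 5], LHS − RHS is smallest at x = 0, where it equals 1:
x = 0: LHS = |2·0 - 1| = |-1| = 1; 1 ≤ 0 — FAILS
At the ends of the range:
x = -5: LHS = |2·(-5) - 1| = |-11| = 11; 11 ≤ 0 — FAILS
x = 5: LHS = |2·5 - 1| = |9| = 9; 9 ≤ 0 — FAILS
Hence LHS − RHS is never zero or negative, i.e. LHS > RHS throughout, so the claimed relation (≤) fails for every integer in [-5, 5].

Answer: None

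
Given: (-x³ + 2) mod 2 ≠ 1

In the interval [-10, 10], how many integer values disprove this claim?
Counterexamples in [-10, 10]: {-9, -7, -5, -3, -1, 1, 3, 5, 7, 9}.

Counting them gives 10 values.

Answer: 10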